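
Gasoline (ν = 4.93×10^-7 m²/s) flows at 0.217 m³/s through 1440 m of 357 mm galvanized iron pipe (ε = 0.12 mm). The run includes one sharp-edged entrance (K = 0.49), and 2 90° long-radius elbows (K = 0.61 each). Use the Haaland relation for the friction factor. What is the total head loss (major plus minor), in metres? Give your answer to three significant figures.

V = 4Q/(πD²) = 2.168 m/s; V²/2g = 0.2395 m
Re = 1.57×10^6, ε/D = 3.36×10^-4 → f = 0.01572 (Haaland)
Major: h_f = f(L/D)·V²/2g = 0.01572·4034·0.2395 = 15.19 m
Minor: ΣK = 1.71; h_m = ΣK·V²/2g = 0.4096 m
Total H_L = 15.19 + 0.4096 = 15.60 m

H_L ≈ 15.6 m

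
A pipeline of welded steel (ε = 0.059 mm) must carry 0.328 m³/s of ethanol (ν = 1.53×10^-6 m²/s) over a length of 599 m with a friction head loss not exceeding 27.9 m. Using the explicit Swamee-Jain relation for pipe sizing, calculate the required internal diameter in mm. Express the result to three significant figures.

D ≈ 313 mm

Swamee-Jain (Type III): D = 0.66·[ε^1.25·(LQ²/(gh_f))^4.75 + ν·Q^9.4·(L/(gh_f))^5.2]^0.04
LQ²/(gh_f) = 0.2355; L/(gh_f) = 2.189
Term 1 = ε^1.25·(…)^4.75 = 5.37×10^-9; Term 2 = ν·Q^9.4·(…)^5.2 = 2.53×10^-9
D = 0.66·(5.37×10^-9 + 2.53×10^-9)^0.04 = 0.3129 m = 313 mm
Check: V = 4.26 m/s, Re = 8.72×10^5, f = 0.01477, h_f = 26.2 m ≈ 27.9 m ✓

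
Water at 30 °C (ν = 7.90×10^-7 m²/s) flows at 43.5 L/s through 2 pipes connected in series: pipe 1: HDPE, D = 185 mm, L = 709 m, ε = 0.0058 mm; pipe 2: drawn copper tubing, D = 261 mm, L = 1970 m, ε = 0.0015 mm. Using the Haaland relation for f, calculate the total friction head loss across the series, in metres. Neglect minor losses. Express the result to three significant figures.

Pipe 1: V = 1.618 m/s, Re = 3.79×10^5, ε/D = 3.14×10^-5, f = 0.01405, h_1 = f(L/D)V²/2g = 7.187 m
Pipe 2: V = 0.8131 m/s, Re = 2.69×10^5, ε/D = 5.75×10^-6, f = 0.01469, h_2 = f(L/D)V²/2g = 3.735 m
Series → Q common, losses add: H = Σh = 10.92 m

H ≈ 10.9 m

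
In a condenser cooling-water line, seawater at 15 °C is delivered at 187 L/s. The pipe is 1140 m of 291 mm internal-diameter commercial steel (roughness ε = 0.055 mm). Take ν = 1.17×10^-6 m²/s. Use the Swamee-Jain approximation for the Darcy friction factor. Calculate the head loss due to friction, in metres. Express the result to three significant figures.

h_f ≈ 23.7 m

V = 4Q/(πD²) = 4·0.187/(π·0.291²) = 2.812 m/s
Re = VD/ν = 2.812·0.291/1.17×10^-6 = 6.99×10^5 → turbulent
ε/D = 0.055/291 = 1.89×10^-4
Swamee-Jain: f = 0.01500
h_f = f(L/D)V²/(2g) = 0.01500·(1140/0.291)·2.812²/(2·9.81) = 23.67 m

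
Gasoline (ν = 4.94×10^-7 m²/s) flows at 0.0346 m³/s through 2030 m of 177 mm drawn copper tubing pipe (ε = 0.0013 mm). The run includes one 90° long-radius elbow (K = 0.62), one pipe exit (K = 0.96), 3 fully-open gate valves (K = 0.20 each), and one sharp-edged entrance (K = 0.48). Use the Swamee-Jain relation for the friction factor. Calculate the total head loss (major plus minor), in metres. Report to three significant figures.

H_L ≈ 15.5 m

V = 4Q/(πD²) = 1.406 m/s; V²/2g = 0.1008 m
Re = 5.04×10^5, ε/D = 7.34×10^-6 → f = 0.01319 (Swamee-Jain)
Major: h_f = f(L/D)·V²/2g = 0.01319·11469·0.1008 = 15.25 m
Minor: ΣK = 2.66; h_m = ΣK·V²/2g = 0.2681 m
Total H_L = 15.25 + 0.2681 = 15.52 m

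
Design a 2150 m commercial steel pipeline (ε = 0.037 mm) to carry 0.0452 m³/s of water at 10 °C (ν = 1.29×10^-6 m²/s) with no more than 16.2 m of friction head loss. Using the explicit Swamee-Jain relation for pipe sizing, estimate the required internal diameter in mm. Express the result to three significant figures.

D ≈ 209 mm

Swamee-Jain (Type III): D = 0.66·[ε^1.25·(LQ²/(gh_f))^4.75 + ν·Q^9.4·(L/(gh_f))^5.2]^0.04
LQ²/(gh_f) = 0.02764; L/(gh_f) = 13.53
Term 1 = ε^1.25·(…)^4.75 = 1.14×10^-13; Term 2 = ν·Q^9.4·(…)^5.2 = 2.25×10^-13
D = 0.66·(1.14×10^-13 + 2.25×10^-13)^0.04 = 0.2093 m = 209 mm
Check: V = 1.31 m/s, Re = 2.13×10^5, f = 0.01682, h_f = 15.2 m ≈ 16.2 m ✓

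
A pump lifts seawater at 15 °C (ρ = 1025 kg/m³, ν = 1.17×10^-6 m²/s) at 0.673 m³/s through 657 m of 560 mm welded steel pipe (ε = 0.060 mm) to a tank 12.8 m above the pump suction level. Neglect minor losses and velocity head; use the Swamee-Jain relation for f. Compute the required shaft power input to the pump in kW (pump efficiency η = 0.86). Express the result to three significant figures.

V = 4Q/(πD²) = 2.732 m/s; Re = 1.31×10^6; ε/D = 1.07×10^-4; f = 0.01334
h_f = f(L/D)V²/2g = 5.956 m
Total head H = z + h_f = 12.8 + 5.956 = 18.76 m
P_hyd = ρgQH = 1025·9.81·0.673·18.76 = 126.9 kW
P_shaft = P_hyd/η = 126.9/0.86 = 147.6 kW

P_shaft ≈ 148 kW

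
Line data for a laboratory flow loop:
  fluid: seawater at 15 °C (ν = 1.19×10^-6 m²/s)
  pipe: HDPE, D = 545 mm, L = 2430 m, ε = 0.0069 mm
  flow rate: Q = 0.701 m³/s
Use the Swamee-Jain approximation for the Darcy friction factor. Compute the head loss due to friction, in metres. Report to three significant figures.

V = 4Q/(πD²) = 4·0.701/(π·0.545²) = 3.005 m/s
Re = VD/ν = 3.005·0.545/1.19×10^-6 = 1.38×10^6 → turbulent
ε/D = 0.0069/545 = 1.27×10^-5
Swamee-Jain: f = 0.01138
h_f = f(L/D)V²/(2g) = 0.01138·(2430/0.545)·3.005²/(2·9.81) = 23.35 m

h_f ≈ 23.4 m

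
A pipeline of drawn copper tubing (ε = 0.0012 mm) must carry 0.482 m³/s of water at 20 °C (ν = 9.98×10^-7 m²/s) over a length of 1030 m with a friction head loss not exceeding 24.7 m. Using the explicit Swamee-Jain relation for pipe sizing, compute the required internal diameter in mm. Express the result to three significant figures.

Swamee-Jain (Type III): D = 0.66·[ε^1.25·(LQ²/(gh_f))^4.75 + ν·Q^9.4·(L/(gh_f))^5.2]^0.04
LQ²/(gh_f) = 0.9876; L/(gh_f) = 4.251
Term 1 = ε^1.25·(…)^4.75 = 3.74×10^-8; Term 2 = ν·Q^9.4·(…)^5.2 = 1.94×10^-6
D = 0.66·(3.74×10^-8 + 1.94×10^-6)^0.04 = 0.3903 m = 390 mm
Check: V = 4.03 m/s, Re = 1.58×10^6, f = 0.01087, h_f = 23.7 m ≈ 24.7 m ✓

D ≈ 390 mm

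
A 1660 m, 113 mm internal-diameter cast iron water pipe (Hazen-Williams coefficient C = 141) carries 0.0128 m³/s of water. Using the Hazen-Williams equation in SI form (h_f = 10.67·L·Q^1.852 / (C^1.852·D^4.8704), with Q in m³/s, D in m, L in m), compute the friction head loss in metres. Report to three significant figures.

h_f ≈ 23.7 m

h_f = 10.67·1660·0.0128^1.852 / (141^1.852·0.113^4.8704) = 23.68 m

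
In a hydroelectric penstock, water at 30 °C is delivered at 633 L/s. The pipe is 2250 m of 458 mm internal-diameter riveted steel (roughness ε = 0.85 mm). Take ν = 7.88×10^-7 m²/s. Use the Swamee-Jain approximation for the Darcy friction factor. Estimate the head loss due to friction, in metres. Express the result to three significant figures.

V = 4Q/(πD²) = 4·0.633/(π·0.458²) = 3.842 m/s
Re = VD/ν = 3.842·0.458/7.88×10^-7 = 2.23×10^6 → turbulent
ε/D = 0.85/458 = 0.00186
Swamee-Jain: f = 0.02309
h_f = f(L/D)V²/(2g) = 0.02309·(2250/0.458)·3.842²/(2·9.81) = 85.37 m

h_f ≈ 85.4 m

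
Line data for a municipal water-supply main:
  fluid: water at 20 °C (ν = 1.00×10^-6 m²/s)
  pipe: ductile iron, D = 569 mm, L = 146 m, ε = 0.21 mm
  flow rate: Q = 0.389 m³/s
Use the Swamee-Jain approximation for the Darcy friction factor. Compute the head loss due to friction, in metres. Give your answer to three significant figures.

V = 4Q/(πD²) = 4·0.389/(π·0.569²) = 1.530 m/s
Re = VD/ν = 1.530·0.569/1.00×10^-6 = 8.70×10^5 → turbulent
ε/D = 0.21/569 = 3.69×10^-4
Swamee-Jain: f = 0.01643
h_f = f(L/D)V²/(2g) = 0.01643·(146/0.569)·1.530²/(2·9.81) = 0.5028 m

h_f ≈ 0.503 m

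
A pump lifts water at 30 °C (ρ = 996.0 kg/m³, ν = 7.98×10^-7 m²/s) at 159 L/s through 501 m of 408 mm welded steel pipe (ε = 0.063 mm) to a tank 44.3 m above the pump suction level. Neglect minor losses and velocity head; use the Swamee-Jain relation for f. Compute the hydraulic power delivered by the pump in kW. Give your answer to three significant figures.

V = 4Q/(πD²) = 1.216 m/s; Re = 6.22×10^5; ε/D = 1.54×10^-4; f = 0.01477
h_f = f(L/D)V²/2g = 1.367 m
Total head H = z + h_f = 44.3 + 1.367 = 45.67 m
P_hyd = ρgQH = 996.0·9.81·0.159·45.67 = 70.95 kW

P_hyd ≈ 70.9 kW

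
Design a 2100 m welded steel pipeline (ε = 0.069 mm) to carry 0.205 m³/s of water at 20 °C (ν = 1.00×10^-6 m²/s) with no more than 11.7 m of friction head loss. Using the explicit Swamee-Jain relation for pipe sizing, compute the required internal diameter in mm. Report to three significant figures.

Swamee-Jain (Type III): D = 0.66·[ε^1.25·(LQ²/(gh_f))^4.75 + ν·Q^9.4·(L/(gh_f))^5.2]^0.04
LQ²/(gh_f) = 0.7689; L/(gh_f) = 18.30
Term 1 = ε^1.25·(…)^4.75 = 1.80×10^-6; Term 2 = ν·Q^9.4·(…)^5.2 = 1.24×10^-6
D = 0.66·(1.80×10^-6 + 1.24×10^-6)^0.04 = 0.3971 m = 397 mm
Check: V = 1.66 m/s, Re = 6.57×10^5, f = 0.01491, h_f = 11.0 m ≈ 11.7 m ✓

D ≈ 397 mm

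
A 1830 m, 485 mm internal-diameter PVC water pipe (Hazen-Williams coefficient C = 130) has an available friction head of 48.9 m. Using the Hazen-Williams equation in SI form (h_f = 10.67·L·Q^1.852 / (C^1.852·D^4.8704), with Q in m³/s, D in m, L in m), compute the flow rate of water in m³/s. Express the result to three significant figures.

Q ≈ 0.764 m³/s

Rearranging: Q = [h_f·C^1.852·D^4.8704 / (10.67·L)]^(1/1.852)
Q = [48.9·130^1.852·0.485^4.8704 / (10.67·1830)]^0.540 = 0.7637 m³/s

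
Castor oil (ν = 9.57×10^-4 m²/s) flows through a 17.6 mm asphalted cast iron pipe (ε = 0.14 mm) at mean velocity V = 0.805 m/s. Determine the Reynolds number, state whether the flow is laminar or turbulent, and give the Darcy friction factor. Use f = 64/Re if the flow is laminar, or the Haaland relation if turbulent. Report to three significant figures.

Re ≈ 14.8; laminar; f = 64/Re ≈ 4.32

Re = VD/ν = 0.8050·0.0176/9.57×10^-4 = 14.8
Re < 2300 → laminar → f = 64/Re = 4.323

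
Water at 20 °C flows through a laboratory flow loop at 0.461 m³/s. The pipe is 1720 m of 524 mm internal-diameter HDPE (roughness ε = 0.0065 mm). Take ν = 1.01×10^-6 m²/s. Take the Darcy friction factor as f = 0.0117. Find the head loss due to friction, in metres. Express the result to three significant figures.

h_f ≈ 8.95 m

V = 4Q/(πD²) = 4·0.461/(π·0.524²) = 2.138 m/s
h_f = f(L/D)V²/(2g) = 0.01170·(1720/0.524)·2.138²/(2·9.81) = 8.945 m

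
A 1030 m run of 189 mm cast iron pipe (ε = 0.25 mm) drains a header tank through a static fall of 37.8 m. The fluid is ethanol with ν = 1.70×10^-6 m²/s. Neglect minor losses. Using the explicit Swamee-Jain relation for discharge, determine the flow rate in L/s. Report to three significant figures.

Q ≈ 69.9 L/s

Swamee-Jain (Type II): Q = -0.965·√(gD⁵h_f/L)·ln[ε/(3.7D) + √(3.17ν²L/(gD³h_f))]
√(gD⁵h_f/L) = √(9.81·0.189⁵·37.8/1030) = 0.009318
ε/(3.7D) = 3.58×10^-4; √(3.17ν²L/(gD³h_f)) = 6.14×10^-5
Q = -0.965·0.009318·ln(4.189×10^-4) = 0.06994 m³/s
Check: V = 2.49 m/s, Re = 2.77×10^5, f = 0.02206, h_f = 38.1 m ≈ 37.8 m ✓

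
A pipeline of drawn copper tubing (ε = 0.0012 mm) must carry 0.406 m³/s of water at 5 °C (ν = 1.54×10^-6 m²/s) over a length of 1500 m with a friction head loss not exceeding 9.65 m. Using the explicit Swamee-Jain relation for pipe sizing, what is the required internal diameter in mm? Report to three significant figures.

D ≈ 489 mm

Swamee-Jain (Type III): D = 0.66·[ε^1.25·(LQ²/(gh_f))^4.75 + ν·Q^9.4·(L/(gh_f))^5.2]^0.04
LQ²/(gh_f) = 2.612; L/(gh_f) = 15.85
Term 1 = ε^1.25·(…)^4.75 = 3.80×10^-6; Term 2 = ν·Q^9.4·(…)^5.2 = 5.59×10^-4
D = 0.66·(3.80×10^-6 + 5.59×10^-4)^0.04 = 0.4893 m = 489 mm
Check: V = 2.16 m/s, Re = 6.86×10^5, f = 0.01243, h_f = 9.06 m ≈ 9.65 m ✓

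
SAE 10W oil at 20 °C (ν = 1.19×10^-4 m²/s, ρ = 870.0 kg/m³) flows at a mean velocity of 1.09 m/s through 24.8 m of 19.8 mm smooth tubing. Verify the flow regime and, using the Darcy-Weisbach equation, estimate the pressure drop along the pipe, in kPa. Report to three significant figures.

Re = VD/ν = 1.09·0.01980/1.19×10^-4 = 181 → laminar (Re < 2300)
f = 64/Re = 0.3529
h_f = f(L/D)V²/(2g) = 0.3529·(24.8/0.01980)·1.09²/(2·9.81) = 26.77 m
Δp = ρg·h_f = 870.0·9.81·26.77 = 228.4 kPa

Δp ≈ 228 kPa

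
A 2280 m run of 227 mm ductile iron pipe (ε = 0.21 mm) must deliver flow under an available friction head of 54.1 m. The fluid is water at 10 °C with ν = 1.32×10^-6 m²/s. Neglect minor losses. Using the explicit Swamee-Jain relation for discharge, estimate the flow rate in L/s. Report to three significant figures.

Q ≈ 92.9 L/s

Swamee-Jain (Type II): Q = -0.965·√(gD⁵h_f/L)·ln[ε/(3.7D) + √(3.17ν²L/(gD³h_f))]
√(gD⁵h_f/L) = √(9.81·0.227⁵·54.1/2280) = 0.01184
ε/(3.7D) = 2.50×10^-4; √(3.17ν²L/(gD³h_f)) = 4.50×10^-5
Q = -0.965·0.01184·ln(2.951×10^-4) = 0.09291 m³/s
Check: V = 2.30 m/s, Re = 3.95×10^5, f = 0.02019, h_f = 54.5 m ≈ 54.1 m ✓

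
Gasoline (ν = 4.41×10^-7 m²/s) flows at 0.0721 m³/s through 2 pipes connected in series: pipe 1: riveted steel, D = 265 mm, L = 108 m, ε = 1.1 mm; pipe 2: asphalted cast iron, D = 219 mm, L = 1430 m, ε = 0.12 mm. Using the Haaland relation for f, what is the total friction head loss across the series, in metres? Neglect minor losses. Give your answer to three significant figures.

H ≈ 22.4 m

Pipe 1: V = 1.307 m/s, Re = 7.86×10^5, ε/D = 0.00415, f = 0.02891, h_1 = f(L/D)V²/2g = 1.026 m
Pipe 2: V = 1.914 m/s, Re = 9.51×10^5, ε/D = 5.48×10^-4, f = 0.01751, h_2 = f(L/D)V²/2g = 21.35 m
Series → Q common, losses add: H = Σh = 22.38 m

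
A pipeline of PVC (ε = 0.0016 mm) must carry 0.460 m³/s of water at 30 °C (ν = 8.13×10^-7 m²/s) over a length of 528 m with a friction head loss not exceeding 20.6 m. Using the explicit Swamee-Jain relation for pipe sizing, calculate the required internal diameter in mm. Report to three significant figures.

Swamee-Jain (Type III): D = 0.66·[ε^1.25·(LQ²/(gh_f))^4.75 + ν·Q^9.4·(L/(gh_f))^5.2]^0.04
LQ²/(gh_f) = 0.5529; L/(gh_f) = 2.613
Term 1 = ε^1.25·(…)^4.75 = 3.41×10^-9; Term 2 = ν·Q^9.4·(…)^5.2 = 8.11×10^-8
D = 0.66·(3.41×10^-9 + 8.11×10^-8)^0.04 = 0.3440 m = 344 mm
Check: V = 4.95 m/s, Re = 2.09×10^6, f = 0.01047, h_f = 20.1 m ≈ 20.6 m ✓

D ≈ 344 mm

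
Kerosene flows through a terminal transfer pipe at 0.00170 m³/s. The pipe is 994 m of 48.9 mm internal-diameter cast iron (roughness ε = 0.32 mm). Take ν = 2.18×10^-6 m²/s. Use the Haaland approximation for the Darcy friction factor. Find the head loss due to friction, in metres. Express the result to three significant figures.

h_f ≈ 30.9 m

V = 4Q/(πD²) = 4·0.00170/(π·0.0489²) = 0.9052 m/s
Re = VD/ν = 0.9052·0.0489/2.18×10^-6 = 2.03×10^4 → turbulent
ε/D = 0.32/48.9 = 0.00654
Haaland: f = 0.03636
h_f = f(L/D)V²/(2g) = 0.03636·(994/0.0489)·0.9052²/(2·9.81) = 30.87 m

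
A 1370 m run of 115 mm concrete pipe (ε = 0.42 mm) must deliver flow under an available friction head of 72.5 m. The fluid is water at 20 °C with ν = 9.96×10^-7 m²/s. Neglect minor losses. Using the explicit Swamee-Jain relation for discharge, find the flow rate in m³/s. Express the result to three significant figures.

Q ≈ 0.0214 m³/s

Swamee-Jain (Type II): Q = -0.965·√(gD⁵h_f/L)·ln[ε/(3.7D) + √(3.17ν²L/(gD³h_f))]
√(gD⁵h_f/L) = √(9.81·0.115⁵·72.5/1370) = 0.003231
ε/(3.7D) = 9.87×10^-4; √(3.17ν²L/(gD³h_f)) = 6.31×10^-5
Q = -0.965·0.003231·ln(0.001050) = 0.02139 m³/s
Check: V = 2.06 m/s, Re = 2.38×10^5, f = 0.02833, h_f = 72.9 m ≈ 72.5 m ✓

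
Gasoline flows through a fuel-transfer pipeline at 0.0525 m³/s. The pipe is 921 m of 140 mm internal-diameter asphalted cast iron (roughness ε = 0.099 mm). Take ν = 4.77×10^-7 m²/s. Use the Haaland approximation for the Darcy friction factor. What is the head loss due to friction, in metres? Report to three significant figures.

h_f ≈ 72.0 m

V = 4Q/(πD²) = 4·0.0525/(π·0.140²) = 3.410 m/s
Re = VD/ν = 3.410·0.140/4.77×10^-7 = 1.00×10^6 → turbulent
ε/D = 0.099/140 = 7.07×10^-4
Haaland: f = 0.01846
h_f = f(L/D)V²/(2g) = 0.01846·(921/0.140)·3.410²/(2·9.81) = 71.98 m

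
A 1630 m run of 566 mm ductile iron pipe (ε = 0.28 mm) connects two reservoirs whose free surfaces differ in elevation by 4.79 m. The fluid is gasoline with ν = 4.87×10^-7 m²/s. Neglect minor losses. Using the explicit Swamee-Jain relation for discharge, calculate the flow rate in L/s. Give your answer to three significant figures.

Q ≈ 349 L/s

Swamee-Jain (Type II): Q = -0.965·√(gD⁵h_f/L)·ln[ε/(3.7D) + √(3.17ν²L/(gD³h_f))]
√(gD⁵h_f/L) = √(9.81·0.566⁵·4.79/1630) = 0.04092
ε/(3.7D) = 1.34×10^-4; √(3.17ν²L/(gD³h_f)) = 1.20×10^-5
Q = -0.965·0.04092·ln(1.457×10^-4) = 0.3488 m³/s
Check: V = 1.39 m/s, Re = 1.61×10^6, f = 0.01706, h_f = 4.81 m ≈ 4.79 m ✓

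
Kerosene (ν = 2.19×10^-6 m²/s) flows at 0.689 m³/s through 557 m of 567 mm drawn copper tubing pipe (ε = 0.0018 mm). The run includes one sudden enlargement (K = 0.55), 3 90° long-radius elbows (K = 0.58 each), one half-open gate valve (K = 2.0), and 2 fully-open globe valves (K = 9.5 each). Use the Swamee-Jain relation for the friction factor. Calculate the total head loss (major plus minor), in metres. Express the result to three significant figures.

V = 4Q/(πD²) = 2.729 m/s; V²/2g = 0.3795 m
Re = 7.06×10^5, ε/D = 3.17×10^-6 → f = 0.01238 (Swamee-Jain)
Major: h_f = f(L/D)·V²/2g = 0.01238·982.4·0.3795 = 4.616 m
Minor: ΣK = 23.3; h_m = ΣK·V²/2g = 8.839 m
Total H_L = 4.616 + 8.839 = 13.45 m

H_L ≈ 13.5 m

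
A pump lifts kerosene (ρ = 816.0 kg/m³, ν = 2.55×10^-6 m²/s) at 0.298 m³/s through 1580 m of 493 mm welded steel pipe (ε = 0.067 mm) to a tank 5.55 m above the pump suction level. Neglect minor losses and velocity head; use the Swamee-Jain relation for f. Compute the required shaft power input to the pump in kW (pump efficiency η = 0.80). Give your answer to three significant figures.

V = 4Q/(πD²) = 1.561 m/s; Re = 3.02×10^5; ε/D = 1.36×10^-4; f = 0.01576
h_f = f(L/D)V²/2g = 6.272 m
Total head H = z + h_f = 5.55 + 6.272 = 11.82 m
P_hyd = ρgQH = 816.0·9.81·0.298·11.82 = 28.20 kW
P_shaft = P_hyd/η = 28.20/0.80 = 35.25 kW

P_shaft ≈ 35.3 kW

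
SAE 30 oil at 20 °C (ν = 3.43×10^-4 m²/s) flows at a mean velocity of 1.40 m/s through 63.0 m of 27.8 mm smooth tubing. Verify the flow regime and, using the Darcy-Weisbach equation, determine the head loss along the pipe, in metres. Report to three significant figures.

Re = VD/ν = 1.40·0.02780/3.43×10^-4 = 113 → laminar (Re < 2300)
f = 64/Re = 0.5640
h_f = f(L/D)V²/(2g) = 0.5640·(63.0/0.02780)·1.40²/(2·9.81) = 127.7 m

h_f ≈ 128 m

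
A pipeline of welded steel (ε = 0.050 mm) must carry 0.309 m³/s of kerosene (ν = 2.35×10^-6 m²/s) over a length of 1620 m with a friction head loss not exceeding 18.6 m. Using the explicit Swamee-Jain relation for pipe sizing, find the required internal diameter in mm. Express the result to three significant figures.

D ≈ 405 mm

Swamee-Jain (Type III): D = 0.66·[ε^1.25·(LQ²/(gh_f))^4.75 + ν·Q^9.4·(L/(gh_f))^5.2]^0.04
LQ²/(gh_f) = 0.8477; L/(gh_f) = 8.878
Term 1 = ε^1.25·(…)^4.75 = 1.92×10^-6; Term 2 = ν·Q^9.4·(…)^5.2 = 3.22×10^-6
D = 0.66·(1.92×10^-6 + 3.22×10^-6)^0.04 = 0.4055 m = 405 mm
Check: V = 2.39 m/s, Re = 4.13×10^5, f = 0.01505, h_f = 17.5 m ≈ 18.6 m ✓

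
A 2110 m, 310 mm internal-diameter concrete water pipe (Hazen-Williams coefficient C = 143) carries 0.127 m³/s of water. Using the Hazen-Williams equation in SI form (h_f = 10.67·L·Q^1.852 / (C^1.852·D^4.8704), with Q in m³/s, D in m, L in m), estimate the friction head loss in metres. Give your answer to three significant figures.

h_f ≈ 15.1 m

h_f = 10.67·2110·0.127^1.852 / (143^1.852·0.310^4.8704) = 15.08 m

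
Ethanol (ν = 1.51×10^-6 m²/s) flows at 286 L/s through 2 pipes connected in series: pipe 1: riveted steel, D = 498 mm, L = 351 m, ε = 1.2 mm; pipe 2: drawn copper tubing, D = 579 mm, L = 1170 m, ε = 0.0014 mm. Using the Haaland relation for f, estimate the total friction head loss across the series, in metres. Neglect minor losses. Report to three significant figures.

H ≈ 3.58 m

Pipe 1: V = 1.468 m/s, Re = 4.84×10^5, ε/D = 0.00241, f = 0.02497, h_1 = f(L/D)V²/2g = 1.934 m
Pipe 2: V = 1.086 m/s, Re = 4.17×10^5, ε/D = 2.42×10^-6, f = 0.01352, h_2 = f(L/D)V²/2g = 1.643 m
Series → Q common, losses add: H = Σh = 3.577 m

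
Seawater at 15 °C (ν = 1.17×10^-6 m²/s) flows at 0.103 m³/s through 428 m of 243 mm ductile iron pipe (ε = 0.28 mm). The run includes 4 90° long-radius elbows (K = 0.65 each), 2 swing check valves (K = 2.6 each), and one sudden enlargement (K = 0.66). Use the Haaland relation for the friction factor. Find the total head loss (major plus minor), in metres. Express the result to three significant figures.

H_L ≈ 11.4 m

V = 4Q/(πD²) = 2.221 m/s; V²/2g = 0.2514 m
Re = 4.61×10^5, ε/D = 0.00115 → f = 0.02088 (Haaland)
Major: h_f = f(L/D)·V²/2g = 0.02088·1761·0.2514 = 9.247 m
Minor: ΣK = 8.46; h_m = ΣK·V²/2g = 2.127 m
Total H_L = 9.247 + 2.127 = 11.37 m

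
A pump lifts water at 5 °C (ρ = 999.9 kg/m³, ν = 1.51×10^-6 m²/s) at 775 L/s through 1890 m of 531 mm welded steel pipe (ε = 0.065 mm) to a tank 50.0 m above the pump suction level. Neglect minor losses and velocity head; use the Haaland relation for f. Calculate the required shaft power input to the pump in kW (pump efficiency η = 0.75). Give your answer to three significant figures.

P_shaft ≈ 810 kW

V = 4Q/(πD²) = 3.500 m/s; Re = 1.23×10^6; ε/D = 1.22×10^-4; f = 0.01346
h_f = f(L/D)V²/2g = 29.90 m
Total head H = z + h_f = 50.0 + 29.90 = 79.90 m
P_hyd = ρgQH = 999.9·9.81·0.775·79.90 = 607.4 kW
P_shaft = P_hyd/η = 607.4/0.75 = 809.8 kW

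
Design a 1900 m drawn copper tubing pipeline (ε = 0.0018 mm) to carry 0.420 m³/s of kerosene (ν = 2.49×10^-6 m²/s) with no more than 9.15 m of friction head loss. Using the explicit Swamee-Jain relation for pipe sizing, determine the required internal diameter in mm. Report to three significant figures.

D ≈ 537 mm

Swamee-Jain (Type III): D = 0.66·[ε^1.25·(LQ²/(gh_f))^4.75 + ν·Q^9.4·(L/(gh_f))^5.2]^0.04
LQ²/(gh_f) = 3.734; L/(gh_f) = 21.17
Term 1 = ε^1.25·(…)^4.75 = 3.44×10^-5; Term 2 = ν·Q^9.4·(…)^5.2 = 0.00560
D = 0.66·(3.44×10^-5 + 0.00560)^0.04 = 0.5365 m = 537 mm
Check: V = 1.86 m/s, Re = 4.00×10^5, f = 0.01367, h_f = 8.52 m ≈ 9.15 m ✓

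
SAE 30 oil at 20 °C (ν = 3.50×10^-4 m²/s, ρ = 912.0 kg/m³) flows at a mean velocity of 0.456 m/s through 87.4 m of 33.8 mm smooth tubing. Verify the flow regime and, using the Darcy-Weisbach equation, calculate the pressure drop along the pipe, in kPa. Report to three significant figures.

Re = VD/ν = 0.456·0.03380/3.50×10^-4 = 44.0 → laminar (Re < 2300)
f = 64/Re = 1.453
h_f = f(L/D)V²/(2g) = 1.453·(87.4/0.03380)·0.456²/(2·9.81) = 39.83 m
Δp = ρg·h_f = 912.0·9.81·39.83 = 356.3 kPa

Δp ≈ 356 kPa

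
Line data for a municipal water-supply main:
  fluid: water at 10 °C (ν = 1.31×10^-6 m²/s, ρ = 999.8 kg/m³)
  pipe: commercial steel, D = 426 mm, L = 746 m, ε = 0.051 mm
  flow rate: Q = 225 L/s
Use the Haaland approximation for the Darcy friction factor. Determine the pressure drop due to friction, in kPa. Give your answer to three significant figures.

Δp ≈ 31.5 kPa

V = 4Q/(πD²) = 4·0.225/(π·0.426²) = 1.579 m/s
Re = VD/ν = 1.579·0.426/1.31×10^-6 = 5.13×10^5 → turbulent
ε/D = 0.051/426 = 1.20×10^-4
Haaland: f = 0.01444
h_f = f(L/D)V²/(2g) = 0.01444·(746/0.426)·1.579²/(2·9.81) = 3.212 m
Δp = ρg·h_f = 999.8·9.81·3.212 = 31.50 kPa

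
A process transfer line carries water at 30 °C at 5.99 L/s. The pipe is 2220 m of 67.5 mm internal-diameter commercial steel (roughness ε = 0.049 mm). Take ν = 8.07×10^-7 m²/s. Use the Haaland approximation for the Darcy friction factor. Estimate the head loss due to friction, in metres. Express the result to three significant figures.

h_f ≈ 95.3 m

V = 4Q/(πD²) = 4·0.00599/(π·0.0675²) = 1.674 m/s
Re = VD/ν = 1.674·0.0675/8.07×10^-7 = 1.40×10^5 → turbulent
ε/D = 0.049/67.5 = 7.26×10^-4
Haaland: f = 0.02030
h_f = f(L/D)V²/(2g) = 0.02030·(2220/0.0675)·1.674²/(2·9.81) = 95.33 m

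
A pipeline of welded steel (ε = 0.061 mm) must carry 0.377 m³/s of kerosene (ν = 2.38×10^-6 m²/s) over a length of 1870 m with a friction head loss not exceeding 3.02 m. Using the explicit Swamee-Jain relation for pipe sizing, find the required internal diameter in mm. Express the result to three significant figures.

D ≈ 652 mm

Swamee-Jain (Type III): D = 0.66·[ε^1.25·(LQ²/(gh_f))^4.75 + ν·Q^9.4·(L/(gh_f))^5.2]^0.04
LQ²/(gh_f) = 8.971; L/(gh_f) = 63.12
Term 1 = ε^1.25·(…)^4.75 = 0.181; Term 2 = ν·Q^9.4·(…)^5.2 = 0.569
D = 0.66·(0.181 + 0.569)^0.04 = 0.6524 m = 652 mm
Check: V = 1.13 m/s, Re = 3.09×10^5, f = 0.01531, h_f = 2.84 m ≈ 3.02 m ✓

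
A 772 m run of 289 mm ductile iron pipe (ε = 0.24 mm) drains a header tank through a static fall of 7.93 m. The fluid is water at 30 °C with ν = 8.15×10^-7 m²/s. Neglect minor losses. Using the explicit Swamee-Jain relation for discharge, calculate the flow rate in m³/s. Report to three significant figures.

Swamee-Jain (Type II): Q = -0.965·√(gD⁵h_f/L)·ln[ε/(3.7D) + √(3.17ν²L/(gD³h_f))]
√(gD⁵h_f/L) = √(9.81·0.289⁵·7.93/772) = 0.01425
ε/(3.7D) = 2.24×10^-4; √(3.17ν²L/(gD³h_f)) = 2.94×10^-5
Q = -0.965·0.01425·ln(2.539×10^-4) = 0.1139 m³/s
Check: V = 1.74 m/s, Re = 6.16×10^5, f = 0.01945, h_f = 7.98 m ≈ 7.93 m ✓

Q ≈ 0.114 m³/s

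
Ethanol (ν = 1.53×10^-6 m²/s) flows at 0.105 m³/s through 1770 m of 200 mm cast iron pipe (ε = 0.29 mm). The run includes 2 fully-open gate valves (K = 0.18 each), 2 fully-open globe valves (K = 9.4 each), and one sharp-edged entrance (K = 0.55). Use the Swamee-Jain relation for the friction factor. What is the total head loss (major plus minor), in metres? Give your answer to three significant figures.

H_L ≈ 123 m

V = 4Q/(πD²) = 3.342 m/s; V²/2g = 0.5694 m
Re = 4.37×10^5, ε/D = 0.00145 → f = 0.02219 (Swamee-Jain)
Major: h_f = f(L/D)·V²/2g = 0.02219·8850·0.5694 = 111.8 m
Minor: ΣK = 19.7; h_m = ΣK·V²/2g = 11.22 m
Total H_L = 111.8 + 11.22 = 123.0 m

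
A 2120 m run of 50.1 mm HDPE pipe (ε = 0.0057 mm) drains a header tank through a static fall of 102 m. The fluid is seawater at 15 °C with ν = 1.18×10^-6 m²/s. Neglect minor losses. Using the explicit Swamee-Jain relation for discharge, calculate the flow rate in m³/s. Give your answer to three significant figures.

Q ≈ 0.00302 m³/s

Swamee-Jain (Type II): Q = -0.965·√(gD⁵h_f/L)·ln[ε/(3.7D) + √(3.17ν²L/(gD³h_f))]
√(gD⁵h_f/L) = √(9.81·0.0501⁵·102/2120) = 3.860×10^-4
ε/(3.7D) = 3.07×10^-5; √(3.17ν²L/(gD³h_f)) = 2.73×10^-4
Q = -0.965·3.860×10^-4·ln(3.035×10^-4) = 0.003017 m³/s
Check: V = 1.53 m/s, Re = 6.50×10^4, f = 0.02012, h_f = 102 m ≈ 102 m ✓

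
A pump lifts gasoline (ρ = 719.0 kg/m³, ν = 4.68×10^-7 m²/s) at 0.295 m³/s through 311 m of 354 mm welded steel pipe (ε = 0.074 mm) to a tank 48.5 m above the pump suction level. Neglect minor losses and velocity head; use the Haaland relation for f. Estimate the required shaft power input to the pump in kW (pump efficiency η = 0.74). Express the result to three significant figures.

V = 4Q/(πD²) = 2.997 m/s; Re = 2.27×10^6; ε/D = 2.09×10^-4; f = 0.01426
h_f = f(L/D)V²/2g = 5.738 m
Total head H = z + h_f = 48.5 + 5.738 = 54.24 m
P_hyd = ρgQH = 719.0·9.81·0.295·54.24 = 112.9 kW
P_shaft = P_hyd/η = 112.9/0.74 = 152.5 kW

P_shaft ≈ 153 kW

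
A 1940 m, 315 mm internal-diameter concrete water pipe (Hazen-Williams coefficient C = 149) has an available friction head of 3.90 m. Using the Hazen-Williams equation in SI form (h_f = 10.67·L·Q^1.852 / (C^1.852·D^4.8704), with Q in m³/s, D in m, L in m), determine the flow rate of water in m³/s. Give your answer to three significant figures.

Rearranging: Q = [h_f·C^1.852·D^4.8704 / (10.67·L)]^(1/1.852)
Q = [3.90·149^1.852·0.315^4.8704 / (10.67·1940)]^0.540 = 0.06959 m³/s

Q ≈ 0.0696 m³/s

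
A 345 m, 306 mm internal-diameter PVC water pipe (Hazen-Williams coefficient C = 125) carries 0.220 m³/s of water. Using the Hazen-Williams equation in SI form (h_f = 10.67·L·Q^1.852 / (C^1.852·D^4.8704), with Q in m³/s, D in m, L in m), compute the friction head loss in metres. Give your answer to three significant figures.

h_f ≈ 9.32 m

h_f = 10.67·345·0.220^1.852 / (125^1.852·0.306^4.8704) = 9.320 m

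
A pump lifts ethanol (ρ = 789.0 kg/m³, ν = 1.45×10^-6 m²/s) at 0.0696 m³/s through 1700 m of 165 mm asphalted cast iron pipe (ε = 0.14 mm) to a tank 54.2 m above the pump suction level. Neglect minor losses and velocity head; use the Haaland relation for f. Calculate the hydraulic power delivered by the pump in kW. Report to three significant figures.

V = 4Q/(πD²) = 3.255 m/s; Re = 3.70×10^5; ε/D = 8.48×10^-4; f = 0.01969
h_f = f(L/D)V²/2g = 109.5 m
Total head H = z + h_f = 54.2 + 109.5 = 163.7 m
P_hyd = ρgQH = 789.0·9.81·0.0696·163.7 = 88.21 kW

P_hyd ≈ 88.2 kW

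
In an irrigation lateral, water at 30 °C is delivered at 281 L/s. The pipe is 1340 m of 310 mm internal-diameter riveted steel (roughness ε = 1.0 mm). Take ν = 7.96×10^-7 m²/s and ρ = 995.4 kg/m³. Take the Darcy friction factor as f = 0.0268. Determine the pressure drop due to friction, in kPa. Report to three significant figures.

V = 4Q/(πD²) = 4·0.281/(π·0.310²) = 3.723 m/s
h_f = f(L/D)V²/(2g) = 0.02680·(1340/0.310)·3.723²/(2·9.81) = 81.84 m
Δp = ρg·h_f = 995.4·9.81·81.84 = 799.2 kPa

Δp ≈ 799 kPa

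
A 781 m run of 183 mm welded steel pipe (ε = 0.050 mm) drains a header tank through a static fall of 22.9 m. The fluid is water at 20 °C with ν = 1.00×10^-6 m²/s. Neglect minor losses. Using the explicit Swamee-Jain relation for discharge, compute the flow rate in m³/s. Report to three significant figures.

Q ≈ 0.0672 m³/s

Swamee-Jain (Type II): Q = -0.965·√(gD⁵h_f/L)·ln[ε/(3.7D) + √(3.17ν²L/(gD³h_f))]
√(gD⁵h_f/L) = √(9.81·0.183⁵·22.9/781) = 0.007683
ε/(3.7D) = 7.38×10^-5; √(3.17ν²L/(gD³h_f)) = 4.24×10^-5
Q = -0.965·0.007683·ln(1.163×10^-4) = 0.06717 m³/s
Check: V = 2.55 m/s, Re = 4.67×10^5, f = 0.01624, h_f = 23.0 m ≈ 22.9 m ✓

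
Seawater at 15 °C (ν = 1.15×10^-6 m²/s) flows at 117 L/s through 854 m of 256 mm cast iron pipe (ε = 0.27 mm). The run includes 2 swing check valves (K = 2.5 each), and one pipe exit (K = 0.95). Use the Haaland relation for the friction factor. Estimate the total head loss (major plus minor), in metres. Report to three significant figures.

H_L ≈ 19.5 m

V = 4Q/(πD²) = 2.273 m/s; V²/2g = 0.2633 m
Re = 5.06×10^5, ε/D = 0.00105 → f = 0.02043 (Haaland)
Major: h_f = f(L/D)·V²/2g = 0.02043·3336·0.2633 = 17.95 m
Minor: ΣK = 5.95; h_m = ΣK·V²/2g = 1.567 m
Total H_L = 17.95 + 1.567 = 19.51 m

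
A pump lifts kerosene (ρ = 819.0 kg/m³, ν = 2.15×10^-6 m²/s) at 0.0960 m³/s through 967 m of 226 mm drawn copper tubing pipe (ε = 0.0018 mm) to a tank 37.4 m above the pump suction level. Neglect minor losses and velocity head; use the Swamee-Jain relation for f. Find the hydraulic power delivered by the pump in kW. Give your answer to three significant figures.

P_hyd ≈ 43.2 kW

V = 4Q/(πD²) = 2.393 m/s; Re = 2.52×10^5; ε/D = 7.96×10^-6; f = 0.01494
h_f = f(L/D)V²/2g = 18.67 m
Total head H = z + h_f = 37.4 + 18.67 = 56.07 m
P_hyd = ρgQH = 819.0·9.81·0.0960·56.07 = 43.24 kW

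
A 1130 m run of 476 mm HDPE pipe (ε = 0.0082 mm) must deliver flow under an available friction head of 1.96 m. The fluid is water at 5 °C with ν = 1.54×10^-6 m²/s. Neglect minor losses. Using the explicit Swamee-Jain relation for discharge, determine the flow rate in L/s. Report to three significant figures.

Q ≈ 189 L/s

Swamee-Jain (Type II): Q = -0.965·√(gD⁵h_f/L)·ln[ε/(3.7D) + √(3.17ν²L/(gD³h_f))]
√(gD⁵h_f/L) = √(9.81·0.476⁵·1.96/1130) = 0.02039
ε/(3.7D) = 4.66×10^-6; √(3.17ν²L/(gD³h_f)) = 6.40×10^-5
Q = -0.965·0.02039·ln(6.866×10^-5) = 0.1886 m³/s
Check: V = 1.06 m/s, Re = 3.28×10^5, f = 0.01435, h_f = 1.95 m ≈ 1.96 m ✓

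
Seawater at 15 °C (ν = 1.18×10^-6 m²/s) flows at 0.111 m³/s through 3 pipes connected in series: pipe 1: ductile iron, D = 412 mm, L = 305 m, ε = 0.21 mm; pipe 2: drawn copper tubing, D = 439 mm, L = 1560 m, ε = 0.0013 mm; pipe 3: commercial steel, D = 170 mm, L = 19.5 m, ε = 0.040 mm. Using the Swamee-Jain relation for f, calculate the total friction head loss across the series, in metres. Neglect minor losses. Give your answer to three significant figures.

H ≈ 4.07 m

Pipe 1: V = 0.8326 m/s, Re = 2.91×10^5, ε/D = 5.10×10^-4, f = 0.01843, h_1 = f(L/D)V²/2g = 0.4819 m
Pipe 2: V = 0.7333 m/s, Re = 2.73×10^5, ε/D = 2.96×10^-6, f = 0.01467, h_2 = f(L/D)V²/2g = 1.429 m
Pipe 3: V = 4.890 m/s, Re = 7.05×10^5, ε/D = 2.35×10^-4, f = 0.01545, h_3 = f(L/D)V²/2g = 2.160 m
Series → Q common, losses add: H = Σh = 4.071 m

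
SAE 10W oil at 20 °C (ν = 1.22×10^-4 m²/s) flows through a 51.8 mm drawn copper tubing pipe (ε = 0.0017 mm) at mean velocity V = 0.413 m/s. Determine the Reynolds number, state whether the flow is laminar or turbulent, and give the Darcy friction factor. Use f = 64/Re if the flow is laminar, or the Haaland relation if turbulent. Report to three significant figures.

Re = VD/ν = 0.4130·0.0518/1.22×10^-4 = 175
Re < 2300 → laminar → f = 64/Re = 0.3650

Re ≈ 175; laminar; f = 64/Re ≈ 0.365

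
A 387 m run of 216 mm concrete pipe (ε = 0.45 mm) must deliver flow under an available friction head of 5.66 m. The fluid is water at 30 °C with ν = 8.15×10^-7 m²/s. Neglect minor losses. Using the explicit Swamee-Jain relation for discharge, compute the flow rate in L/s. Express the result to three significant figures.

Q ≈ 58.8 L/s

Swamee-Jain (Type II): Q = -0.965·√(gD⁵h_f/L)·ln[ε/(3.7D) + √(3.17ν²L/(gD³h_f))]
√(gD⁵h_f/L) = √(9.81·0.216⁵·5.66/387) = 0.008213
ε/(3.7D) = 5.63×10^-4; √(3.17ν²L/(gD³h_f)) = 3.82×10^-5
Q = -0.965·0.008213·ln(6.012×10^-4) = 0.05878 m³/s
Check: V = 1.60 m/s, Re = 4.25×10^5, f = 0.02422, h_f = 5.69 m ≈ 5.66 m ✓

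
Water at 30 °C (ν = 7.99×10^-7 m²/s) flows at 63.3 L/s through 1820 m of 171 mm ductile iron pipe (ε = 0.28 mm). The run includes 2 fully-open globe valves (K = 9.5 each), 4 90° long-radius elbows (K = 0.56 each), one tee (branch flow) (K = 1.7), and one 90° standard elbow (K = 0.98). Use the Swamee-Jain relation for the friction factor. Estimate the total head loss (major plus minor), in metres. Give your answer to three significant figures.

V = 4Q/(πD²) = 2.756 m/s; V²/2g = 0.3872 m
Re = 5.90×10^5, ε/D = 0.00164 → f = 0.02269 (Swamee-Jain)
Major: h_f = f(L/D)·V²/2g = 0.02269·10643·0.3872 = 93.51 m
Minor: ΣK = 23.9; h_m = ΣK·V²/2g = 9.262 m
Total H_L = 93.51 + 9.262 = 102.8 m

H_L ≈ 103 m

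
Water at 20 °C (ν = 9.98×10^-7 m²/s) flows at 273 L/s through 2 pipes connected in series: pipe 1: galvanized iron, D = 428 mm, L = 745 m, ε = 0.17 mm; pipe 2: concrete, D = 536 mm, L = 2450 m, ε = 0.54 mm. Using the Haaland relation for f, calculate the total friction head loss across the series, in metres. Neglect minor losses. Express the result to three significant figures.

Pipe 1: V = 1.898 m/s, Re = 8.14×10^5, ε/D = 3.97×10^-4, f = 0.01653, h_1 = f(L/D)V²/2g = 5.281 m
Pipe 2: V = 1.210 m/s, Re = 6.50×10^5, ε/D = 0.00101, f = 0.02011, h_2 = f(L/D)V²/2g = 6.859 m
Series → Q common, losses add: H = Σh = 12.14 m

H ≈ 12.1 m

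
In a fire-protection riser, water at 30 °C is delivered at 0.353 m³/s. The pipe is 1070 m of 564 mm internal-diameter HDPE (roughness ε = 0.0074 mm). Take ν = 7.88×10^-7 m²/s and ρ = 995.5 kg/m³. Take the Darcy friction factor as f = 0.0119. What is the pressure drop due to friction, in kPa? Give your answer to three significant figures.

V = 4Q/(πD²) = 4·0.353/(π·0.564²) = 1.413 m/s
h_f = f(L/D)V²/(2g) = 0.01190·(1070/0.564)·1.413²/(2·9.81) = 2.297 m
Δp = ρg·h_f = 995.5·9.81·2.297 = 22.43 kPa

Δp ≈ 22.4 kPa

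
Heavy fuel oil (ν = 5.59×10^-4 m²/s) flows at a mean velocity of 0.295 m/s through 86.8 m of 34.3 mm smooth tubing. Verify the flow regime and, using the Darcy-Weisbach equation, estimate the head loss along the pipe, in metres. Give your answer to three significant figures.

h_f ≈ 39.7 m

Re = VD/ν = 0.295·0.03430/5.59×10^-4 = 18.1 → laminar (Re < 2300)
f = 64/Re = 3.536
h_f = f(L/D)V²/(2g) = 3.536·(86.8/0.03430)·0.295²/(2·9.81) = 39.69 m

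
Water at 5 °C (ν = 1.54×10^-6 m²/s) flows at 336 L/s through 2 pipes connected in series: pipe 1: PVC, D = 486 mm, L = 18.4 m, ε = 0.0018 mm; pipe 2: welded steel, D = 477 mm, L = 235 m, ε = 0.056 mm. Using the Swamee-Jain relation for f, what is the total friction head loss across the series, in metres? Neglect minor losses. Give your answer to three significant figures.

Pipe 1: V = 1.811 m/s, Re = 5.72×10^5, ε/D = 3.70×10^-6, f = 0.01285, h_1 = f(L/D)V²/2g = 0.08134 m
Pipe 2: V = 1.880 m/s, Re = 5.82×10^5, ε/D = 1.17×10^-4, f = 0.01443, h_2 = f(L/D)V²/2g = 1.281 m
Series → Q common, losses add: H = Σh = 1.363 m

H ≈ 1.36 m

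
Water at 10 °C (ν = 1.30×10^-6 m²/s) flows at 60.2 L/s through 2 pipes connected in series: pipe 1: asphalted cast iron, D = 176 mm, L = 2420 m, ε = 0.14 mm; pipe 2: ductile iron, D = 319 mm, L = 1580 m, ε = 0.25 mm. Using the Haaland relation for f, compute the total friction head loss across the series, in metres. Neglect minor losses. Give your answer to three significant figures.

H ≈ 86.6 m

Pipe 1: V = 2.474 m/s, Re = 3.35×10^5, ε/D = 7.95×10^-4, f = 0.01952, h_1 = f(L/D)V²/2g = 83.75 m
Pipe 2: V = 0.7532 m/s, Re = 1.85×10^5, ε/D = 7.84×10^-4, f = 0.02011, h_2 = f(L/D)V²/2g = 2.880 m
Series → Q common, losses add: H = Σh = 86.63 m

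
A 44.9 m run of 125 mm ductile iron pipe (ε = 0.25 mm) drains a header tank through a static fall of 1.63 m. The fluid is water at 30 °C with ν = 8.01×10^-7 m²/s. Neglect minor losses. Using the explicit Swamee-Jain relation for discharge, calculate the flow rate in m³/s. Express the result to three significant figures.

Q ≈ 0.0236 m³/s

Swamee-Jain (Type II): Q = -0.965·√(gD⁵h_f/L)·ln[ε/(3.7D) + √(3.17ν²L/(gD³h_f))]
√(gD⁵h_f/L) = √(9.81·0.125⁵·1.63/44.9) = 0.003297
ε/(3.7D) = 5.41×10^-4; √(3.17ν²L/(gD³h_f)) = 5.41×10^-5
Q = -0.965·0.003297·ln(5.946×10^-4) = 0.02363 m³/s
Check: V = 1.93 m/s, Re = 3.00×10^5, f = 0.02417, h_f = 1.64 m ≈ 1.63 m ✓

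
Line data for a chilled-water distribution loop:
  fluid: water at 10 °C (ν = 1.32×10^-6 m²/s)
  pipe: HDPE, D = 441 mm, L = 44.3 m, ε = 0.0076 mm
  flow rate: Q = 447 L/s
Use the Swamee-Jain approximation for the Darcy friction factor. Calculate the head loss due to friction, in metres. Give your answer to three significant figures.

h_f ≈ 0.529 m

V = 4Q/(πD²) = 4·0.447/(π·0.441²) = 2.926 m/s
Re = VD/ν = 2.926·0.441/1.32×10^-6 = 9.78×10^5 → turbulent
ε/D = 0.0076/441 = 1.72×10^-5
Swamee-Jain: f = 0.01206
h_f = f(L/D)V²/(2g) = 0.01206·(44.3/0.441)·2.926²/(2·9.81) = 0.5288 m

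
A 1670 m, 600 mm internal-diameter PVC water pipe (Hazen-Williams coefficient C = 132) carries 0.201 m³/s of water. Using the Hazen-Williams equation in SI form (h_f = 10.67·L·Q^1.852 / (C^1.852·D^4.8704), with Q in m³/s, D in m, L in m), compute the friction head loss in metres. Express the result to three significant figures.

h_f = 10.67·1670·0.201^1.852 / (132^1.852·0.600^4.8704) = 1.299 m

h_f ≈ 1.30 m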